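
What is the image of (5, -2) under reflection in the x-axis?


Reflection across x-axis: (x, y) -> (x, -y)
(5, -2) -> (5, 2)

(5, 2)


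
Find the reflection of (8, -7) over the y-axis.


Reflection across y-axis: (x, y) -> (-x, y)
(8, -7) -> (-8, -7)

(-8, -7)


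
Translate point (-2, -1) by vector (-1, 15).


Translation: (x+dx, y+dy) = (-2+-1, -1+15) = (-3, 14)

(-3, 14)


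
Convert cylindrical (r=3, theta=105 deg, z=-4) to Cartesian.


x = 3 * cos(105) = -0.7765
y = 3 * sin(105) = 2.8978
z = -4

(-0.7765, 2.8978, -4)


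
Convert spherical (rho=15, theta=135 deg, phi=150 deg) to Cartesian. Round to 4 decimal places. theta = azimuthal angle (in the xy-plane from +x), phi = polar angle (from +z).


x = 15 * sin(150) * cos(135) = -5.3033
y = 15 * sin(150) * sin(135) = 5.3033
z = 15 * cos(150) = -12.9904

(-5.3033, 5.3033, -12.9904)


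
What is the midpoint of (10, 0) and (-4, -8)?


Midpoint = ((10+-4)/2, (0+-8)/2) = (3, -4)

(3, -4)


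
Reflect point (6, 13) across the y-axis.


Reflection across y-axis: (x, y) -> (-x, y)
(6, 13) -> (-6, 13)

(-6, 13)


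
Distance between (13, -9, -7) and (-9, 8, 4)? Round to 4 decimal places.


d = sqrt((-9-13)^2 + (8--9)^2 + (4--7)^2) = 29.8998

29.8998


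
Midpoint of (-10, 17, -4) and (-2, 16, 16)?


Midpoint = ((-10+-2)/2, (17+16)/2, (-4+16)/2) = (-6, 16.5, 6)

(-6, 16.5, 6)


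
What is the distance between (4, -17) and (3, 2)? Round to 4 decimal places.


d = sqrt((3-4)^2 + (2--17)^2) = 19.0263

19.0263


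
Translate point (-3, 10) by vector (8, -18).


Translation: (x+dx, y+dy) = (-3+8, 10+-18) = (5, -8)

(5, -8)


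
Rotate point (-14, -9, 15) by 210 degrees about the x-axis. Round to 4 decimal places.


x' = -14
y' = -9*cos(210) - 15*sin(210) = 15.2942
z' = -9*sin(210) + 15*cos(210) = -8.4904

(-14, 15.2942, -8.4904)


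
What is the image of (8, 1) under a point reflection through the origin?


Reflection through origin: (x, y) -> (-x, -y)
(8, 1) -> (-8, -1)

(-8, -1)


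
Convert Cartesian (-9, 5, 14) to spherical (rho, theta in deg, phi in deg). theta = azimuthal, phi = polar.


rho = sqrt((-9)^2 + 5^2 + 14^2) = 17.3781
theta = atan2(5, -9) = 150.9454 deg
phi = acos(14/17.3781) = 36.3308 deg

rho = 17.3781, theta = 150.9454 deg, phi = 36.3308 deg


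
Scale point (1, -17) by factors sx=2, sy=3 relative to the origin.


Scaling: (x*sx, y*sy) = (1*2, -17*3) = (2, -51)

(2, -51)


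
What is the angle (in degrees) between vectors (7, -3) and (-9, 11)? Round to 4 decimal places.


dot = 7*-9 + -3*11 = -96
|u| = 7.6158, |v| = 14.2127
cos(angle) = -0.8869
angle = 152.488 degrees

152.488 degrees


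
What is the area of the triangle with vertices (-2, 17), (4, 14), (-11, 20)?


Area = |x1(y2-y3) + x2(y3-y1) + x3(y1-y2)| / 2
= |-2*(14-20) + 4*(20-17) + -11*(17-14)| / 2
= 4.5

4.5


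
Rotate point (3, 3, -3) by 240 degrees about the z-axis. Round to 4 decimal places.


x' = 3*cos(240) - 3*sin(240) = 1.0981
y' = 3*sin(240) + 3*cos(240) = -4.0981
z' = -3

(1.0981, -4.0981, -3)


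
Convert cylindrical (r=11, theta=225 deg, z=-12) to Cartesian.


x = 11 * cos(225) = -7.7782
y = 11 * sin(225) = -7.7782
z = -12

(-7.7782, -7.7782, -12)


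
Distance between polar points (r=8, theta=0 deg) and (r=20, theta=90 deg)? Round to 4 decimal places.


d = sqrt(r1^2 + r2^2 - 2*r1*r2*cos(t2-t1))
d = sqrt(8^2 + 20^2 - 2*8*20*cos(90-0)) = 21.5407

21.5407


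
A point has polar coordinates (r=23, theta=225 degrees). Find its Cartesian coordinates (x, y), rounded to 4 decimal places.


x = 23 * cos(225) = -16.2635
y = 23 * sin(225) = -16.2635

(-16.2635, -16.2635)


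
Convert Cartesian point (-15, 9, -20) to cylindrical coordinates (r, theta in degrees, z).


r = sqrt((-15)^2 + 9^2) = 17.4929
theta = atan2(9, -15) = 149.0362 deg
z = -20

r = 17.4929, theta = 149.0362 deg, z = -20


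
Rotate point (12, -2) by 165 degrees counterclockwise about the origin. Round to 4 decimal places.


x' = 12*cos(165) - -2*sin(165) = -11.0735
y' = 12*sin(165) + -2*cos(165) = 5.0377

(-11.0735, 5.0377)


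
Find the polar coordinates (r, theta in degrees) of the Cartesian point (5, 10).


r = sqrt(5^2 + 10^2) = 11.1803
theta = atan2(10, 5) = 63.4349 degrees

r = 11.1803, theta = 63.4349 degrees


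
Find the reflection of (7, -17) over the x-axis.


Reflection across x-axis: (x, y) -> (x, -y)
(7, -17) -> (7, 17)

(7, 17)


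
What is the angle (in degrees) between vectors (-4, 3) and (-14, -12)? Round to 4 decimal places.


dot = -4*-14 + 3*-12 = 20
|u| = 5, |v| = 18.4391
cos(angle) = 0.2169
angle = 77.4712 degrees

77.4712 degrees


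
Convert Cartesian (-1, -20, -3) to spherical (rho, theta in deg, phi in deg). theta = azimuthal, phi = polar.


rho = sqrt((-1)^2 + (-20)^2 + (-3)^2) = 20.2485
theta = atan2(-20, -1) = 267.1376 deg
phi = acos(-3/20.2485) = 98.5203 deg

rho = 20.2485, theta = 267.1376 deg, phi = 98.5203 deg


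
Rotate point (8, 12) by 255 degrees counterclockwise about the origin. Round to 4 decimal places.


x' = 8*cos(255) - 12*sin(255) = 9.5206
y' = 8*sin(255) + 12*cos(255) = -10.8332

(9.5206, -10.8332)


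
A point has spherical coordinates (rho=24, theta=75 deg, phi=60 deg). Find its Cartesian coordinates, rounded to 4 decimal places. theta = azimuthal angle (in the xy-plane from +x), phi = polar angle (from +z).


x = 24 * sin(60) * cos(75) = 5.3795
y = 24 * sin(60) * sin(75) = 20.0764
z = 24 * cos(60) = 12

(5.3795, 20.0764, 12)


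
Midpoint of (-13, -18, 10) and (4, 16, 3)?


Midpoint = ((-13+4)/2, (-18+16)/2, (10+3)/2) = (-4.5, -1, 6.5)

(-4.5, -1, 6.5)


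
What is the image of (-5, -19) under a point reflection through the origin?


Reflection through origin: (x, y) -> (-x, -y)
(-5, -19) -> (5, 19)

(5, 19)


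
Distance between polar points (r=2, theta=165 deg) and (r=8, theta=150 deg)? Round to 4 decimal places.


d = sqrt(r1^2 + r2^2 - 2*r1*r2*cos(t2-t1))
d = sqrt(2^2 + 8^2 - 2*2*8*cos(150-165)) = 6.0902

6.0902


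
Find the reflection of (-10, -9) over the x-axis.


Reflection across x-axis: (x, y) -> (x, -y)
(-10, -9) -> (-10, 9)

(-10, 9)


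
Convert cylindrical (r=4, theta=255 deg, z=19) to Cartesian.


x = 4 * cos(255) = -1.0353
y = 4 * sin(255) = -3.8637
z = 19

(-1.0353, -3.8637, 19)


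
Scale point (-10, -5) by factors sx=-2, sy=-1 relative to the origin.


Scaling: (x*sx, y*sy) = (-10*-2, -5*-1) = (20, 5)

(20, 5)


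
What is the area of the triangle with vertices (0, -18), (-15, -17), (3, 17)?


Area = |x1(y2-y3) + x2(y3-y1) + x3(y1-y2)| / 2
= |0*(-17-17) + -15*(17--18) + 3*(-18--17)| / 2
= 264

264


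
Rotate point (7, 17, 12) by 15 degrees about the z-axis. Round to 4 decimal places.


x' = 7*cos(15) - 17*sin(15) = 2.3616
y' = 7*sin(15) + 17*cos(15) = 18.2325
z' = 12

(2.3616, 18.2325, 12)


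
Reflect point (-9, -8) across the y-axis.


Reflection across y-axis: (x, y) -> (-x, y)
(-9, -8) -> (9, -8)

(9, -8)


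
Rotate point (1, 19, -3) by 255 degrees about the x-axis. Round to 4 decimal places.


x' = 1
y' = 19*cos(255) - -3*sin(255) = -7.8153
z' = 19*sin(255) + -3*cos(255) = -17.5761

(1, -7.8153, -17.5761)


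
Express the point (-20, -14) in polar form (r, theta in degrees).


r = sqrt((-20)^2 + (-14)^2) = 24.4131
theta = atan2(-14, -20) = 214.992 degrees

r = 24.4131, theta = 214.992 degrees


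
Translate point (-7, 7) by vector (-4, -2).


Translation: (x+dx, y+dy) = (-7+-4, 7+-2) = (-11, 5)

(-11, 5)


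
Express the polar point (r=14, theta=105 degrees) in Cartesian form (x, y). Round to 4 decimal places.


x = 14 * cos(105) = -3.6235
y = 14 * sin(105) = 13.523

(-3.6235, 13.523)


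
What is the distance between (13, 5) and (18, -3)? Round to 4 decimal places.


d = sqrt((18-13)^2 + (-3-5)^2) = 9.434

9.434


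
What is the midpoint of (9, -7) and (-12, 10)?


Midpoint = ((9+-12)/2, (-7+10)/2) = (-1.5, 1.5)

(-1.5, 1.5)


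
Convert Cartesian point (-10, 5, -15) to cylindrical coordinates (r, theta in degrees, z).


r = sqrt((-10)^2 + 5^2) = 11.1803
theta = atan2(5, -10) = 153.4349 deg
z = -15

r = 11.1803, theta = 153.4349 deg, z = -15


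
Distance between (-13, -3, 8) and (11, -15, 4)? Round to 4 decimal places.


d = sqrt((11--13)^2 + (-15--3)^2 + (4-8)^2) = 27.1293

27.1293


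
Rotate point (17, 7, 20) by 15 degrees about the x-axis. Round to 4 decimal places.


x' = 17
y' = 7*cos(15) - 20*sin(15) = 1.5851
z' = 7*sin(15) + 20*cos(15) = 21.1302

(17, 1.5851, 21.1302)


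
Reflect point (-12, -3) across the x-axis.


Reflection across x-axis: (x, y) -> (x, -y)
(-12, -3) -> (-12, 3)

(-12, 3)


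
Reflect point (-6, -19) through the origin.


Reflection through origin: (x, y) -> (-x, -y)
(-6, -19) -> (6, 19)

(6, 19)


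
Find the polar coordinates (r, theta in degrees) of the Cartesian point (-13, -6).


r = sqrt((-13)^2 + (-6)^2) = 14.3178
theta = atan2(-6, -13) = 204.7751 degrees

r = 14.3178, theta = 204.7751 degrees


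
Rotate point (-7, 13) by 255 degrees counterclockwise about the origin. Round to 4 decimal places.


x' = -7*cos(255) - 13*sin(255) = 14.3688
y' = -7*sin(255) + 13*cos(255) = 3.3968

(14.3688, 3.3968)


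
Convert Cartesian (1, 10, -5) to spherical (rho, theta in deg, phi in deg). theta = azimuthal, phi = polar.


rho = sqrt(1^2 + 10^2 + (-5)^2) = 11.225
theta = atan2(10, 1) = 84.2894 deg
phi = acos(-5/11.225) = 116.4512 deg

rho = 11.225, theta = 84.2894 deg, phi = 116.4512 deg


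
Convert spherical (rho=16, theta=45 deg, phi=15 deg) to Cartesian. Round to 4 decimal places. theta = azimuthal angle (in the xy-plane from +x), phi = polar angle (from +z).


x = 16 * sin(15) * cos(45) = 2.9282
y = 16 * sin(15) * sin(45) = 2.9282
z = 16 * cos(15) = 15.4548

(2.9282, 2.9282, 15.4548)


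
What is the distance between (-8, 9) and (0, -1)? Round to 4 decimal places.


d = sqrt((0--8)^2 + (-1-9)^2) = 12.8062

12.8062


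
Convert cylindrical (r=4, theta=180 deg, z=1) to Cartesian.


x = 4 * cos(180) = -4
y = 4 * sin(180) = 0
z = 1

(-4, 0, 1)


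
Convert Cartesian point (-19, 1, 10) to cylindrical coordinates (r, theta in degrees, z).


r = sqrt((-19)^2 + 1^2) = 19.0263
theta = atan2(1, -19) = 176.9872 deg
z = 10

r = 19.0263, theta = 176.9872 deg, z = 10


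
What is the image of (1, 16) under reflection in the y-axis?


Reflection across y-axis: (x, y) -> (-x, y)
(1, 16) -> (-1, 16)

(-1, 16)


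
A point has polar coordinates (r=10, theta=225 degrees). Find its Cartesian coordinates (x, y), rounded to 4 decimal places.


x = 10 * cos(225) = -7.0711
y = 10 * sin(225) = -7.0711

(-7.0711, -7.0711)


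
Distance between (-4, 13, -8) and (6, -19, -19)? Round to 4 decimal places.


d = sqrt((6--4)^2 + (-19-13)^2 + (-19--8)^2) = 35.2846

35.2846


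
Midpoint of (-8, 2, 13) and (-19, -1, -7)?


Midpoint = ((-8+-19)/2, (2+-1)/2, (13+-7)/2) = (-13.5, 0.5, 3)

(-13.5, 0.5, 3)


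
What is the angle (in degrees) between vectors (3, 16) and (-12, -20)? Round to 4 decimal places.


dot = 3*-12 + 16*-20 = -356
|u| = 16.2788, |v| = 23.3238
cos(angle) = -0.9376
angle = 159.6559 degrees

159.6559 degrees


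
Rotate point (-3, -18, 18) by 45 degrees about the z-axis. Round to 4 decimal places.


x' = -3*cos(45) - -18*sin(45) = 10.6066
y' = -3*sin(45) + -18*cos(45) = -14.8492
z' = 18

(10.6066, -14.8492, 18)


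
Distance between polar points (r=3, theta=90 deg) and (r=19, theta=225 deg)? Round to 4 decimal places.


d = sqrt(r1^2 + r2^2 - 2*r1*r2*cos(t2-t1))
d = sqrt(3^2 + 19^2 - 2*3*19*cos(225-90)) = 21.2276

21.2276


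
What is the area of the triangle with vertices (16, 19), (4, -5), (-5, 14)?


Area = |x1(y2-y3) + x2(y3-y1) + x3(y1-y2)| / 2
= |16*(-5-14) + 4*(14-19) + -5*(19--5)| / 2
= 222

222


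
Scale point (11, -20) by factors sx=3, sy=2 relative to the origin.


Scaling: (x*sx, y*sy) = (11*3, -20*2) = (33, -40)

(33, -40)


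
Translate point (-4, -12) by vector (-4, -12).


Translation: (x+dx, y+dy) = (-4+-4, -12+-12) = (-8, -24)

(-8, -24)


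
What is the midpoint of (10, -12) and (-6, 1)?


Midpoint = ((10+-6)/2, (-12+1)/2) = (2, -5.5)

(2, -5.5)


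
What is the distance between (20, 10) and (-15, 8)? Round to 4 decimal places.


d = sqrt((-15-20)^2 + (8-10)^2) = 35.0571

35.0571


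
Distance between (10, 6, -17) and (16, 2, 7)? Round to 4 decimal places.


d = sqrt((16-10)^2 + (2-6)^2 + (7--17)^2) = 25.0599

25.0599


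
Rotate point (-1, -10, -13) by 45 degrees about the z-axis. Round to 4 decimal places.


x' = -1*cos(45) - -10*sin(45) = 6.364
y' = -1*sin(45) + -10*cos(45) = -7.7782
z' = -13

(6.364, -7.7782, -13)


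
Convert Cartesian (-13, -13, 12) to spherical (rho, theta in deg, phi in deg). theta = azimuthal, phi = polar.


rho = sqrt((-13)^2 + (-13)^2 + 12^2) = 21.9545
theta = atan2(-13, -13) = 225 deg
phi = acos(12/21.9545) = 56.867 deg

rho = 21.9545, theta = 225 deg, phi = 56.867 deg


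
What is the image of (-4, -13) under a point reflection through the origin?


Reflection through origin: (x, y) -> (-x, -y)
(-4, -13) -> (4, 13)

(4, 13)


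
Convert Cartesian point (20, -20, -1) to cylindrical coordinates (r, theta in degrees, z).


r = sqrt(20^2 + (-20)^2) = 28.2843
theta = atan2(-20, 20) = 315 deg
z = -1

r = 28.2843, theta = 315 deg, z = -1


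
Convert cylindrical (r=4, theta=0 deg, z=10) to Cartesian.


x = 4 * cos(0) = 4
y = 4 * sin(0) = 0
z = 10

(4, 0, 10)


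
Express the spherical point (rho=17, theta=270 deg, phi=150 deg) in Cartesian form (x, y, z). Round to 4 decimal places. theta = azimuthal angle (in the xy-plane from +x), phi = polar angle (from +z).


x = 17 * sin(150) * cos(270) = 0
y = 17 * sin(150) * sin(270) = -8.5
z = 17 * cos(150) = -14.7224

(0, -8.5, -14.7224)


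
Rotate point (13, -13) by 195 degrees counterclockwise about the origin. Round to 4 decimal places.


x' = 13*cos(195) - -13*sin(195) = -15.9217
y' = 13*sin(195) + -13*cos(195) = 9.1924

(-15.9217, 9.1924)


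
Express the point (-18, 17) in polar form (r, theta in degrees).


r = sqrt((-18)^2 + 17^2) = 24.7588
theta = atan2(17, -18) = 136.6366 degrees

r = 24.7588, theta = 136.6366 degrees


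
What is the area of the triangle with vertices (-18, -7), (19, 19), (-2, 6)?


Area = |x1(y2-y3) + x2(y3-y1) + x3(y1-y2)| / 2
= |-18*(19-6) + 19*(6--7) + -2*(-7-19)| / 2
= 32.5

32.5


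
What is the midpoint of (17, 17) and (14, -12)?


Midpoint = ((17+14)/2, (17+-12)/2) = (15.5, 2.5)

(15.5, 2.5)


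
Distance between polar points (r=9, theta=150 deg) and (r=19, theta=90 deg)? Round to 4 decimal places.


d = sqrt(r1^2 + r2^2 - 2*r1*r2*cos(t2-t1))
d = sqrt(9^2 + 19^2 - 2*9*19*cos(90-150)) = 16.4621

16.4621


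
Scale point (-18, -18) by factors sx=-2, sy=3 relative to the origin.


Scaling: (x*sx, y*sy) = (-18*-2, -18*3) = (36, -54)

(36, -54)


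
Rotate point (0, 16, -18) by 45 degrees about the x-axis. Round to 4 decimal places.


x' = 0
y' = 16*cos(45) - -18*sin(45) = 24.0416
z' = 16*sin(45) + -18*cos(45) = -1.4142

(0, 24.0416, -1.4142)


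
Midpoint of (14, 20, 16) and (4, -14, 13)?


Midpoint = ((14+4)/2, (20+-14)/2, (16+13)/2) = (9, 3, 14.5)

(9, 3, 14.5)


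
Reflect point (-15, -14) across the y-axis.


Reflection across y-axis: (x, y) -> (-x, y)
(-15, -14) -> (15, -14)

(15, -14)


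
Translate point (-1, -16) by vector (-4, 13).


Translation: (x+dx, y+dy) = (-1+-4, -16+13) = (-5, -3)

(-5, -3)


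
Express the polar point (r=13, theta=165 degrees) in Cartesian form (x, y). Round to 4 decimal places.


x = 13 * cos(165) = -12.557
y = 13 * sin(165) = 3.3646

(-12.557, 3.3646)


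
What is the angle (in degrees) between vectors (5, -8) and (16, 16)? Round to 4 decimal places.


dot = 5*16 + -8*16 = -48
|u| = 9.434, |v| = 22.6274
cos(angle) = -0.2249
angle = 102.9946 degrees

102.9946 degrees


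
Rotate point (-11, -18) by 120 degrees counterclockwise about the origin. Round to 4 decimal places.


x' = -11*cos(120) - -18*sin(120) = 21.0885
y' = -11*sin(120) + -18*cos(120) = -0.5263

(21.0885, -0.5263)


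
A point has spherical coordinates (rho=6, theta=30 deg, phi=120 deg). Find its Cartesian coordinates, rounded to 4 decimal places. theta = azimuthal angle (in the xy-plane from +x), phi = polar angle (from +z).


x = 6 * sin(120) * cos(30) = 4.5
y = 6 * sin(120) * sin(30) = 2.5981
z = 6 * cos(120) = -3

(4.5, 2.5981, -3)


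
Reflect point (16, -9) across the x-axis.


Reflection across x-axis: (x, y) -> (x, -y)
(16, -9) -> (16, 9)

(16, 9)


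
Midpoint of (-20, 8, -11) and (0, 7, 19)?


Midpoint = ((-20+0)/2, (8+7)/2, (-11+19)/2) = (-10, 7.5, 4)

(-10, 7.5, 4)


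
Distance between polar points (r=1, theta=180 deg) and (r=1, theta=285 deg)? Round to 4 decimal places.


d = sqrt(r1^2 + r2^2 - 2*r1*r2*cos(t2-t1))
d = sqrt(1^2 + 1^2 - 2*1*1*cos(285-180)) = 1.5867

1.5867


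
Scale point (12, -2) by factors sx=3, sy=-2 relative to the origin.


Scaling: (x*sx, y*sy) = (12*3, -2*-2) = (36, 4)

(36, 4)


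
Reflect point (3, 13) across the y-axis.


Reflection across y-axis: (x, y) -> (-x, y)
(3, 13) -> (-3, 13)

(-3, 13)


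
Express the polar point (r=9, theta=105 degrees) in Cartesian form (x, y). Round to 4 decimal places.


x = 9 * cos(105) = -2.3294
y = 9 * sin(105) = 8.6933

(-2.3294, 8.6933)


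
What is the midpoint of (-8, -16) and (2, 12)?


Midpoint = ((-8+2)/2, (-16+12)/2) = (-3, -2)

(-3, -2)


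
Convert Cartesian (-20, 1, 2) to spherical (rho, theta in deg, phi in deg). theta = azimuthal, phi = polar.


rho = sqrt((-20)^2 + 1^2 + 2^2) = 20.1246
theta = atan2(1, -20) = 177.1376 deg
phi = acos(2/20.1246) = 84.2965 deg

rho = 20.1246, theta = 177.1376 deg, phi = 84.2965 deg


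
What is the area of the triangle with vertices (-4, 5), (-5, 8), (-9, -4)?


Area = |x1(y2-y3) + x2(y3-y1) + x3(y1-y2)| / 2
= |-4*(8--4) + -5*(-4-5) + -9*(5-8)| / 2
= 12

12


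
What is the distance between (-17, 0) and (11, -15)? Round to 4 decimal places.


d = sqrt((11--17)^2 + (-15-0)^2) = 31.7648

31.7648


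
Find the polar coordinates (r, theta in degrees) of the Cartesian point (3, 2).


r = sqrt(3^2 + 2^2) = 3.6056
theta = atan2(2, 3) = 33.6901 degrees

r = 3.6056, theta = 33.6901 degrees


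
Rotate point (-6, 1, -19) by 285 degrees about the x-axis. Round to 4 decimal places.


x' = -6
y' = 1*cos(285) - -19*sin(285) = -18.0938
z' = 1*sin(285) + -19*cos(285) = -5.8835

(-6, -18.0938, -5.8835)


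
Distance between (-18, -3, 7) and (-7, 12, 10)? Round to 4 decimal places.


d = sqrt((-7--18)^2 + (12--3)^2 + (10-7)^2) = 18.8414

18.8414


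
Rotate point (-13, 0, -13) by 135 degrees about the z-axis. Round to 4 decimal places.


x' = -13*cos(135) - 0*sin(135) = 9.1924
y' = -13*sin(135) + 0*cos(135) = -9.1924
z' = -13

(9.1924, -9.1924, -13)


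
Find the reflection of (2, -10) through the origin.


Reflection through origin: (x, y) -> (-x, -y)
(2, -10) -> (-2, 10)

(-2, 10)


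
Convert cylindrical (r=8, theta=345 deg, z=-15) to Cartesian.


x = 8 * cos(345) = 7.7274
y = 8 * sin(345) = -2.0706
z = -15

(7.7274, -2.0706, -15)


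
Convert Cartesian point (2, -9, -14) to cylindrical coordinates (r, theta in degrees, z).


r = sqrt(2^2 + (-9)^2) = 9.2195
theta = atan2(-9, 2) = 282.5288 deg
z = -14

r = 9.2195, theta = 282.5288 deg, z = -14


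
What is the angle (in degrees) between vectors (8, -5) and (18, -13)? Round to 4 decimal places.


dot = 8*18 + -5*-13 = 209
|u| = 9.434, |v| = 22.2036
cos(angle) = 0.9978
angle = 3.8323 degrees

3.8323 degrees


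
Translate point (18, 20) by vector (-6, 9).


Translation: (x+dx, y+dy) = (18+-6, 20+9) = (12, 29)

(12, 29)


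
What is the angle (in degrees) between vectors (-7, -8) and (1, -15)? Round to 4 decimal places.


dot = -7*1 + -8*-15 = 113
|u| = 10.6301, |v| = 15.0333
cos(angle) = 0.7071
angle = 45 degrees

45 degrees


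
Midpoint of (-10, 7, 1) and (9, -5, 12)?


Midpoint = ((-10+9)/2, (7+-5)/2, (1+12)/2) = (-0.5, 1, 6.5)

(-0.5, 1, 6.5)


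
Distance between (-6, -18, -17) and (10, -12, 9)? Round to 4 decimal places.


d = sqrt((10--6)^2 + (-12--18)^2 + (9--17)^2) = 31.1127

31.1127


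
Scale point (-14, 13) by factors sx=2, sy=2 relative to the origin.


Scaling: (x*sx, y*sy) = (-14*2, 13*2) = (-28, 26)

(-28, 26)


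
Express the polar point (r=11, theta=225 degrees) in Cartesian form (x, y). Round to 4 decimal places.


x = 11 * cos(225) = -7.7782
y = 11 * sin(225) = -7.7782

(-7.7782, -7.7782)


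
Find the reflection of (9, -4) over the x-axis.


Reflection across x-axis: (x, y) -> (x, -y)
(9, -4) -> (9, 4)

(9, 4)


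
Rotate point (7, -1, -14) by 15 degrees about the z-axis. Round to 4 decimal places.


x' = 7*cos(15) - -1*sin(15) = 7.0203
y' = 7*sin(15) + -1*cos(15) = 0.8458
z' = -14

(7.0203, 0.8458, -14)


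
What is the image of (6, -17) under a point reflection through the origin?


Reflection through origin: (x, y) -> (-x, -y)
(6, -17) -> (-6, 17)

(-6, 17)


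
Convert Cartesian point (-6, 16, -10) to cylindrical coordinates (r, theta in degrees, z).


r = sqrt((-6)^2 + 16^2) = 17.088
theta = atan2(16, -6) = 110.556 deg
z = -10

r = 17.088, theta = 110.556 deg, z = -10


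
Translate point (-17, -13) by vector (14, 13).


Translation: (x+dx, y+dy) = (-17+14, -13+13) = (-3, 0)

(-3, 0)


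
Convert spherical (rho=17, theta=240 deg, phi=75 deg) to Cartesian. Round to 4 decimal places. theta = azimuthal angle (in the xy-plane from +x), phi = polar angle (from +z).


x = 17 * sin(75) * cos(240) = -8.2104
y = 17 * sin(75) * sin(240) = -14.2208
z = 17 * cos(75) = 4.3999

(-8.2104, -14.2208, 4.3999)


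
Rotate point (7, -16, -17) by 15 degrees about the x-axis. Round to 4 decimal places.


x' = 7
y' = -16*cos(15) - -17*sin(15) = -11.0549
z' = -16*sin(15) + -17*cos(15) = -20.5618

(7, -11.0549, -20.5618)


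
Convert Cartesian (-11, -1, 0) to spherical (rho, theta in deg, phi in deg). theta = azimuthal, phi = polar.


rho = sqrt((-11)^2 + (-1)^2 + 0^2) = 11.0454
theta = atan2(-1, -11) = 185.1944 deg
phi = acos(0/11.0454) = 90 deg

rho = 11.0454, theta = 185.1944 deg, phi = 90 deg


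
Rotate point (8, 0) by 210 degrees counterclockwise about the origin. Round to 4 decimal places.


x' = 8*cos(210) - 0*sin(210) = -6.9282
y' = 8*sin(210) + 0*cos(210) = -4

(-6.9282, -4)


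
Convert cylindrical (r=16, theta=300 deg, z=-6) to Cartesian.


x = 16 * cos(300) = 8
y = 16 * sin(300) = -13.8564
z = -6

(8, -13.8564, -6)


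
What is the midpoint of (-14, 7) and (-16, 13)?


Midpoint = ((-14+-16)/2, (7+13)/2) = (-15, 10)

(-15, 10)


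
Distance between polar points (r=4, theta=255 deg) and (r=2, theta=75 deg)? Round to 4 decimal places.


d = sqrt(r1^2 + r2^2 - 2*r1*r2*cos(t2-t1))
d = sqrt(4^2 + 2^2 - 2*4*2*cos(75-255)) = 6

6


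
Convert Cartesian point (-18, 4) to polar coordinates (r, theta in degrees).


r = sqrt((-18)^2 + 4^2) = 18.4391
theta = atan2(4, -18) = 167.4712 degrees

r = 18.4391, theta = 167.4712 degrees


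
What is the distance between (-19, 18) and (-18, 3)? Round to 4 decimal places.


d = sqrt((-18--19)^2 + (3-18)^2) = 15.0333

15.0333


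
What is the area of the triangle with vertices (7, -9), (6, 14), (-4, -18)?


Area = |x1(y2-y3) + x2(y3-y1) + x3(y1-y2)| / 2
= |7*(14--18) + 6*(-18--9) + -4*(-9-14)| / 2
= 131

131


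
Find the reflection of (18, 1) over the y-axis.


Reflection across y-axis: (x, y) -> (-x, y)
(18, 1) -> (-18, 1)

(-18, 1)


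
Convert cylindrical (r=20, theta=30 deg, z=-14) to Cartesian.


x = 20 * cos(30) = 17.3205
y = 20 * sin(30) = 10
z = -14

(17.3205, 10, -14)


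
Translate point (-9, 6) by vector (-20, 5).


Translation: (x+dx, y+dy) = (-9+-20, 6+5) = (-29, 11)

(-29, 11)


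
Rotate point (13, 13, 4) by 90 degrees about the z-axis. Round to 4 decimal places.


x' = 13*cos(90) - 13*sin(90) = -13
y' = 13*sin(90) + 13*cos(90) = 13
z' = 4

(-13, 13, 4)


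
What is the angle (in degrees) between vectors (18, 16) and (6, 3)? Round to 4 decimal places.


dot = 18*6 + 16*3 = 156
|u| = 24.0832, |v| = 6.7082
cos(angle) = 0.9656
angle = 15.0685 degrees

15.0685 degrees


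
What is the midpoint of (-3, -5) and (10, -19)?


Midpoint = ((-3+10)/2, (-5+-19)/2) = (3.5, -12)

(3.5, -12)


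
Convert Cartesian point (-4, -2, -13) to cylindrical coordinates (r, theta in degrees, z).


r = sqrt((-4)^2 + (-2)^2) = 4.4721
theta = atan2(-2, -4) = 206.5651 deg
z = -13

r = 4.4721, theta = 206.5651 deg, z = -13


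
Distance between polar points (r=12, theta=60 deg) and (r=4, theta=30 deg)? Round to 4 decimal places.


d = sqrt(r1^2 + r2^2 - 2*r1*r2*cos(t2-t1))
d = sqrt(12^2 + 4^2 - 2*12*4*cos(30-60)) = 8.7671

8.7671


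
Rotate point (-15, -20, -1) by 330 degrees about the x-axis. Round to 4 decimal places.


x' = -15
y' = -20*cos(330) - -1*sin(330) = -17.8205
z' = -20*sin(330) + -1*cos(330) = 9.134

(-15, -17.8205, 9.134)


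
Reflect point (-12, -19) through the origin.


Reflection through origin: (x, y) -> (-x, -y)
(-12, -19) -> (12, 19)

(12, 19)


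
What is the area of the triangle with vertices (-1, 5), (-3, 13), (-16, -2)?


Area = |x1(y2-y3) + x2(y3-y1) + x3(y1-y2)| / 2
= |-1*(13--2) + -3*(-2-5) + -16*(5-13)| / 2
= 67

67


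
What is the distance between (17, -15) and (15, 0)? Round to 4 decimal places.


d = sqrt((15-17)^2 + (0--15)^2) = 15.1327

15.1327


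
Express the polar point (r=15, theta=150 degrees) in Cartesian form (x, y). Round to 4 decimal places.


x = 15 * cos(150) = -12.9904
y = 15 * sin(150) = 7.5

(-12.9904, 7.5)


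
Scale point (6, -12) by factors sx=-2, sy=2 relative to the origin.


Scaling: (x*sx, y*sy) = (6*-2, -12*2) = (-12, -24)

(-12, -24)


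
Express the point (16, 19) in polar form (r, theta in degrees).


r = sqrt(16^2 + 19^2) = 24.8395
theta = atan2(19, 16) = 49.8991 degrees

r = 24.8395, theta = 49.8991 degrees


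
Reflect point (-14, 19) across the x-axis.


Reflection across x-axis: (x, y) -> (x, -y)
(-14, 19) -> (-14, -19)

(-14, -19)


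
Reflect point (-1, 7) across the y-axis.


Reflection across y-axis: (x, y) -> (-x, y)
(-1, 7) -> (1, 7)

(1, 7)


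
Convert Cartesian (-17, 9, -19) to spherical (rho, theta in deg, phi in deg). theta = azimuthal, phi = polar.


rho = sqrt((-17)^2 + 9^2 + (-19)^2) = 27.037
theta = atan2(9, -17) = 152.1027 deg
phi = acos(-19/27.037) = 134.6473 deg

rho = 27.037, theta = 152.1027 deg, phi = 134.6473 deg


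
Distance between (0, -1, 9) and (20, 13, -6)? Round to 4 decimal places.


d = sqrt((20-0)^2 + (13--1)^2 + (-6-9)^2) = 28.6531

28.6531


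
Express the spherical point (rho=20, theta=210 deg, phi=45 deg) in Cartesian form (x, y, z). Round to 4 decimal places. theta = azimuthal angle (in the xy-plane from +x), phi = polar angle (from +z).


x = 20 * sin(45) * cos(210) = -12.2474
y = 20 * sin(45) * sin(210) = -7.0711
z = 20 * cos(45) = 14.1421

(-12.2474, -7.0711, 14.1421)


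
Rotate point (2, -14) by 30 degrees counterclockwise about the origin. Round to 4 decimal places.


x' = 2*cos(30) - -14*sin(30) = 8.7321
y' = 2*sin(30) + -14*cos(30) = -11.1244

(8.7321, -11.1244)


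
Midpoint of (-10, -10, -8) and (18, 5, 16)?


Midpoint = ((-10+18)/2, (-10+5)/2, (-8+16)/2) = (4, -2.5, 4)

(4, -2.5, 4)


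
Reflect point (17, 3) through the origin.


Reflection through origin: (x, y) -> (-x, -y)
(17, 3) -> (-17, -3)

(-17, -3)


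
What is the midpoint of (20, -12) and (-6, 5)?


Midpoint = ((20+-6)/2, (-12+5)/2) = (7, -3.5)

(7, -3.5)


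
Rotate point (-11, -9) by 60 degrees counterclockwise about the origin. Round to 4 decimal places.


x' = -11*cos(60) - -9*sin(60) = 2.2942
y' = -11*sin(60) + -9*cos(60) = -14.0263

(2.2942, -14.0263)


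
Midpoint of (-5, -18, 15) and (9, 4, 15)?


Midpoint = ((-5+9)/2, (-18+4)/2, (15+15)/2) = (2, -7, 15)

(2, -7, 15)


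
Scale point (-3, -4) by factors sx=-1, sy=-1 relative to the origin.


Scaling: (x*sx, y*sy) = (-3*-1, -4*-1) = (3, 4)

(3, 4)


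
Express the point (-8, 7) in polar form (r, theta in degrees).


r = sqrt((-8)^2 + 7^2) = 10.6301
theta = atan2(7, -8) = 138.8141 degrees

r = 10.6301, theta = 138.8141 degrees


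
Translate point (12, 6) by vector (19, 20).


Translation: (x+dx, y+dy) = (12+19, 6+20) = (31, 26)

(31, 26)


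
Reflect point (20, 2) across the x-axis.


Reflection across x-axis: (x, y) -> (x, -y)
(20, 2) -> (20, -2)

(20, -2)


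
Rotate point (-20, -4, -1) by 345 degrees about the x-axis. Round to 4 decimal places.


x' = -20
y' = -4*cos(345) - -1*sin(345) = -4.1225
z' = -4*sin(345) + -1*cos(345) = 0.0694

(-20, -4.1225, 0.0694)


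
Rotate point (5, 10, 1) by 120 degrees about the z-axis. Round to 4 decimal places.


x' = 5*cos(120) - 10*sin(120) = -11.1603
y' = 5*sin(120) + 10*cos(120) = -0.6699
z' = 1

(-11.1603, -0.6699, 1)


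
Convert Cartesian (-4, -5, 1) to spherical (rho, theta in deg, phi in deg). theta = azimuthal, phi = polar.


rho = sqrt((-4)^2 + (-5)^2 + 1^2) = 6.4807
theta = atan2(-5, -4) = 231.3402 deg
phi = acos(1/6.4807) = 81.1236 deg

rho = 6.4807, theta = 231.3402 deg, phi = 81.1236 deg


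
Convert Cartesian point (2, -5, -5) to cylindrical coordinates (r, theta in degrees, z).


r = sqrt(2^2 + (-5)^2) = 5.3852
theta = atan2(-5, 2) = 291.8014 deg
z = -5

r = 5.3852, theta = 291.8014 deg, z = -5


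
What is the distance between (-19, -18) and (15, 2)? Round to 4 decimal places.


d = sqrt((15--19)^2 + (2--18)^2) = 39.4462

39.4462


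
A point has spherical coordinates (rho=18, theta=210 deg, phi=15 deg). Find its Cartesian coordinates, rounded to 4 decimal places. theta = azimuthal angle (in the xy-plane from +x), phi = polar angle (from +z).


x = 18 * sin(15) * cos(210) = -4.0346
y = 18 * sin(15) * sin(210) = -2.3294
z = 18 * cos(15) = 17.3867

(-4.0346, -2.3294, 17.3867)


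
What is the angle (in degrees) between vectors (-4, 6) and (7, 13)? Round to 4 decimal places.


dot = -4*7 + 6*13 = 50
|u| = 7.2111, |v| = 14.7648
cos(angle) = 0.4696
angle = 61.9908 degrees

61.9908 degrees


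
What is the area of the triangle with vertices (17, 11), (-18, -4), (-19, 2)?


Area = |x1(y2-y3) + x2(y3-y1) + x3(y1-y2)| / 2
= |17*(-4-2) + -18*(2-11) + -19*(11--4)| / 2
= 112.5

112.5


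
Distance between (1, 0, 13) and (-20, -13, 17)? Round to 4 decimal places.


d = sqrt((-20-1)^2 + (-13-0)^2 + (17-13)^2) = 25.02

25.02


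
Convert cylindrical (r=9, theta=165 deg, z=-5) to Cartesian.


x = 9 * cos(165) = -8.6933
y = 9 * sin(165) = 2.3294
z = -5

(-8.6933, 2.3294, -5)


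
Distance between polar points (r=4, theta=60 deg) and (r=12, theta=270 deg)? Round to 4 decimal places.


d = sqrt(r1^2 + r2^2 - 2*r1*r2*cos(t2-t1))
d = sqrt(4^2 + 12^2 - 2*4*12*cos(270-60)) = 15.5929

15.5929


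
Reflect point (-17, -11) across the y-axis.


Reflection across y-axis: (x, y) -> (-x, y)
(-17, -11) -> (17, -11)

(17, -11)


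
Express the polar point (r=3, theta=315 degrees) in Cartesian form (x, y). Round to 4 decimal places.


x = 3 * cos(315) = 2.1213
y = 3 * sin(315) = -2.1213

(2.1213, -2.1213)


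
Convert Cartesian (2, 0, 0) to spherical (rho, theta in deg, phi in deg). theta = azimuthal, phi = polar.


rho = sqrt(2^2 + 0^2 + 0^2) = 2
theta = atan2(0, 2) = 0 deg
phi = acos(0/2) = 90 deg

rho = 2, theta = 0 deg, phi = 90 deg


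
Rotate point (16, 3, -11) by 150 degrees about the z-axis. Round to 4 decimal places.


x' = 16*cos(150) - 3*sin(150) = -15.3564
y' = 16*sin(150) + 3*cos(150) = 5.4019
z' = -11

(-15.3564, 5.4019, -11)


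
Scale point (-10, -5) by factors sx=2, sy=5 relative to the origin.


Scaling: (x*sx, y*sy) = (-10*2, -5*5) = (-20, -25)

(-20, -25)


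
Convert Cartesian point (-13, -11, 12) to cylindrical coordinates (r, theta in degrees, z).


r = sqrt((-13)^2 + (-11)^2) = 17.0294
theta = atan2(-11, -13) = 220.2364 deg
z = 12

r = 17.0294, theta = 220.2364 deg, z = 12


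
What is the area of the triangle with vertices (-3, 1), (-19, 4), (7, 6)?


Area = |x1(y2-y3) + x2(y3-y1) + x3(y1-y2)| / 2
= |-3*(4-6) + -19*(6-1) + 7*(1-4)| / 2
= 55

55


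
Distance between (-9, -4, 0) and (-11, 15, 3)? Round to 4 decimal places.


d = sqrt((-11--9)^2 + (15--4)^2 + (3-0)^2) = 19.3391

19.3391


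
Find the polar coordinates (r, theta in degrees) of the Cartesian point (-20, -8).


r = sqrt((-20)^2 + (-8)^2) = 21.5407
theta = atan2(-8, -20) = 201.8014 degrees

r = 21.5407, theta = 201.8014 degrees


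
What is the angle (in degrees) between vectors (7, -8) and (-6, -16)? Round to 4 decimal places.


dot = 7*-6 + -8*-16 = 86
|u| = 10.6301, |v| = 17.088
cos(angle) = 0.4734
angle = 61.742 degrees

61.742 degrees


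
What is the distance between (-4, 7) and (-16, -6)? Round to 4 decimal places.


d = sqrt((-16--4)^2 + (-6-7)^2) = 17.6918

17.6918


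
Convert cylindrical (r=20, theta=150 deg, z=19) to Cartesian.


x = 20 * cos(150) = -17.3205
y = 20 * sin(150) = 10
z = 19

(-17.3205, 10, 19)


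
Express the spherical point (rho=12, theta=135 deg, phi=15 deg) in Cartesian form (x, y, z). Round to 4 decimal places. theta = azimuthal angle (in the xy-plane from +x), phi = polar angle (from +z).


x = 12 * sin(15) * cos(135) = -2.1962
y = 12 * sin(15) * sin(135) = 2.1962
z = 12 * cos(15) = 11.5911

(-2.1962, 2.1962, 11.5911)


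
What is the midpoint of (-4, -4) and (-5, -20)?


Midpoint = ((-4+-5)/2, (-4+-20)/2) = (-4.5, -12)

(-4.5, -12)


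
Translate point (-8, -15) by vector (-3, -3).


Translation: (x+dx, y+dy) = (-8+-3, -15+-3) = (-11, -18)

(-11, -18)


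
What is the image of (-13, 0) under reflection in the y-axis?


Reflection across y-axis: (x, y) -> (-x, y)
(-13, 0) -> (13, 0)

(13, 0)


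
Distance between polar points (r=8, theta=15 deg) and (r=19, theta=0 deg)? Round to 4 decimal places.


d = sqrt(r1^2 + r2^2 - 2*r1*r2*cos(t2-t1))
d = sqrt(8^2 + 19^2 - 2*8*19*cos(0-15)) = 11.4612

11.4612


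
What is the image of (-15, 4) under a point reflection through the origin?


Reflection through origin: (x, y) -> (-x, -y)
(-15, 4) -> (15, -4)

(15, -4)


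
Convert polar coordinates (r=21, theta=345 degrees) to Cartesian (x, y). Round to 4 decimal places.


x = 21 * cos(345) = 20.2844
y = 21 * sin(345) = -5.4352

(20.2844, -5.4352)


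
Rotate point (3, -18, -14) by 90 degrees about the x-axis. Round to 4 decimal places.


x' = 3
y' = -18*cos(90) - -14*sin(90) = 14
z' = -18*sin(90) + -14*cos(90) = -18

(3, 14, -18)


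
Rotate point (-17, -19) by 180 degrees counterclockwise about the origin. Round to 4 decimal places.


x' = -17*cos(180) - -19*sin(180) = 17
y' = -17*sin(180) + -19*cos(180) = 19

(17, 19)


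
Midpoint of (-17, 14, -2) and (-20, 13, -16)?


Midpoint = ((-17+-20)/2, (14+13)/2, (-2+-16)/2) = (-18.5, 13.5, -9)

(-18.5, 13.5, -9)


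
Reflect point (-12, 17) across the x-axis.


Reflection across x-axis: (x, y) -> (x, -y)
(-12, 17) -> (-12, -17)

(-12, -17)


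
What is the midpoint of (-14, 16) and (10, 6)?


Midpoint = ((-14+10)/2, (16+6)/2) = (-2, 11)

(-2, 11)


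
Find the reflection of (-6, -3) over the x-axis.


Reflection across x-axis: (x, y) -> (x, -y)
(-6, -3) -> (-6, 3)

(-6, 3)


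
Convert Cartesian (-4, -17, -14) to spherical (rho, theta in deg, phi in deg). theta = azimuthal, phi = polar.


rho = sqrt((-4)^2 + (-17)^2 + (-14)^2) = 22.383
theta = atan2(-17, -4) = 256.7595 deg
phi = acos(-14/22.383) = 128.717 deg

rho = 22.383, theta = 256.7595 deg, phi = 128.717 deg


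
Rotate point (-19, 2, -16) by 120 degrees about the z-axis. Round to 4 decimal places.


x' = -19*cos(120) - 2*sin(120) = 7.7679
y' = -19*sin(120) + 2*cos(120) = -17.4545
z' = -16

(7.7679, -17.4545, -16)


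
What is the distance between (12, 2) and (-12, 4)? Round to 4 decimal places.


d = sqrt((-12-12)^2 + (4-2)^2) = 24.0832

24.0832


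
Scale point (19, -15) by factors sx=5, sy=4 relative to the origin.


Scaling: (x*sx, y*sy) = (19*5, -15*4) = (95, -60)

(95, -60)


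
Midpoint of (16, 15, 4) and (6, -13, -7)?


Midpoint = ((16+6)/2, (15+-13)/2, (4+-7)/2) = (11, 1, -1.5)

(11, 1, -1.5)


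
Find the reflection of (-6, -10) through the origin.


Reflection through origin: (x, y) -> (-x, -y)
(-6, -10) -> (6, 10)

(6, 10)


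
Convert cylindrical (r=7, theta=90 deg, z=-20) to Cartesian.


x = 7 * cos(90) = 0
y = 7 * sin(90) = 7
z = -20

(0, 7, -20)


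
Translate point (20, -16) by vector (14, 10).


Translation: (x+dx, y+dy) = (20+14, -16+10) = (34, -6)

(34, -6)


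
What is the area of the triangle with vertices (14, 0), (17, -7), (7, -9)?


Area = |x1(y2-y3) + x2(y3-y1) + x3(y1-y2)| / 2
= |14*(-7--9) + 17*(-9-0) + 7*(0--7)| / 2
= 38

38


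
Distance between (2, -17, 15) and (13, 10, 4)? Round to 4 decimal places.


d = sqrt((13-2)^2 + (10--17)^2 + (4-15)^2) = 31.1609

31.1609


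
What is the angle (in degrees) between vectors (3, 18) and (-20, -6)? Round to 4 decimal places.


dot = 3*-20 + 18*-6 = -168
|u| = 18.2483, |v| = 20.8806
cos(angle) = -0.4409
angle = 116.1616 degrees

116.1616 degrees


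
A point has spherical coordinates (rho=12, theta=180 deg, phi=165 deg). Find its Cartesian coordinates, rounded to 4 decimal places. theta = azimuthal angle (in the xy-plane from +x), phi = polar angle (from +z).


x = 12 * sin(165) * cos(180) = -3.1058
y = 12 * sin(165) * sin(180) = 0
z = 12 * cos(165) = -11.5911

(-3.1058, 0, -11.5911)


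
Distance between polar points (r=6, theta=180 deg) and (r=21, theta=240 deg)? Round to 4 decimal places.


d = sqrt(r1^2 + r2^2 - 2*r1*r2*cos(t2-t1))
d = sqrt(6^2 + 21^2 - 2*6*21*cos(240-180)) = 18.735

18.735


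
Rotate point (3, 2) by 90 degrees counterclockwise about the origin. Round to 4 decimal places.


x' = 3*cos(90) - 2*sin(90) = -2
y' = 3*sin(90) + 2*cos(90) = 3

(-2, 3)


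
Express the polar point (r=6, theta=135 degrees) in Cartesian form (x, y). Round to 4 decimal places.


x = 6 * cos(135) = -4.2426
y = 6 * sin(135) = 4.2426

(-4.2426, 4.2426)


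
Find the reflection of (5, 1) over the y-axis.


Reflection across y-axis: (x, y) -> (-x, y)
(5, 1) -> (-5, 1)

(-5, 1)


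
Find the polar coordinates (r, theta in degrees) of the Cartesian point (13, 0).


r = sqrt(13^2 + 0^2) = 13
theta = atan2(0, 13) = 0 degrees

r = 13, theta = 0 degrees


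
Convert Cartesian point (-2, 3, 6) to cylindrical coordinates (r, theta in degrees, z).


r = sqrt((-2)^2 + 3^2) = 3.6056
theta = atan2(3, -2) = 123.6901 deg
z = 6

r = 3.6056, theta = 123.6901 deg, z = 6


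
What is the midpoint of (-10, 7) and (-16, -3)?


Midpoint = ((-10+-16)/2, (7+-3)/2) = (-13, 2)

(-13, 2)


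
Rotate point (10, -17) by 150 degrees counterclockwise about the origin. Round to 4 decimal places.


x' = 10*cos(150) - -17*sin(150) = -0.1603
y' = 10*sin(150) + -17*cos(150) = 19.7224

(-0.1603, 19.7224)


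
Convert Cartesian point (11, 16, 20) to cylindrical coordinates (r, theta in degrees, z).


r = sqrt(11^2 + 16^2) = 19.4165
theta = atan2(16, 11) = 55.4915 deg
z = 20

r = 19.4165, theta = 55.4915 deg, z = 20
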